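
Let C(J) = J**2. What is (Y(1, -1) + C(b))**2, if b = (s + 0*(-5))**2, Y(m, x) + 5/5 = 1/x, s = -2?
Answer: 196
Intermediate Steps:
Y(m, x) = -1 + 1/x
b = 4 (b = (-2 + 0*(-5))**2 = (-2 + 0)**2 = (-2)**2 = 4)
(Y(1, -1) + C(b))**2 = ((1 - 1*(-1))/(-1) + 4**2)**2 = (-(1 + 1) + 16)**2 = (-1*2 + 16)**2 = (-2 + 16)**2 = 14**2 = 196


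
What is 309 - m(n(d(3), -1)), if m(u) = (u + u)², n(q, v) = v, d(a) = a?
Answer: 305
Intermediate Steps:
m(u) = 4*u² (m(u) = (2*u)² = 4*u²)
309 - m(n(d(3), -1)) = 309 - 4*(-1)² = 309 - 4 = 305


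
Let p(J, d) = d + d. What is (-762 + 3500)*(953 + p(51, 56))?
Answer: 2915970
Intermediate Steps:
p(J, d) = 2*d
(-762 + 3500)*(953 + p(51, 56)) = (-762 + 3500)*(953 + 2*56) = 2738*(953 + 112) = 2738*1065 = 2915970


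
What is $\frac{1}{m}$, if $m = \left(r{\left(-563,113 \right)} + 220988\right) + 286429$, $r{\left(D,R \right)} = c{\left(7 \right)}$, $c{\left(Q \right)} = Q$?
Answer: $\frac{1}{507424} \approx 1.9707 \cdot 10^{-6}$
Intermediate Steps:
$r{\left(D,R \right)} = 7$
$m = 507424$ ($m = \left(7 + 220988\right) + 286429 = 220995 + 286429 = 507424$)
$\frac{1}{m} = \frac{1}{507424}$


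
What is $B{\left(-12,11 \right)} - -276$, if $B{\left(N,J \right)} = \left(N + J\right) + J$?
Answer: $286$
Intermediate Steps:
$B{\left(N,J \right)} = N + 2 J$ ($B{\left(N,J \right)} = \left(J + N\right) + J = N + 2 J$)
$B{\left(-12,11 \right)} - -276 = \left(-12 + 2 \cdot 11\right) - -276 = \left(-12 + 22\right) + 276 = 10 + 276 = 286$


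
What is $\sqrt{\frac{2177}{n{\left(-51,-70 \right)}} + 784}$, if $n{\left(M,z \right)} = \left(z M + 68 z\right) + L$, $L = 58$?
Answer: $\frac{\sqrt{250543013}}{566} \approx 27.966$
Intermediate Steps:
$n{\left(M,z \right)} = 58 + 68 z + M z$ ($n{\left(M,z \right)} = \left(z M + 68 z\right) + 58 = \left(M z + 68 z\right) + 58 = \left(68 z + M z\right) + 58 = 58 + 68 z + M z$)
$\sqrt{\frac{2177}{n{\left(-51,-70 \right)}} + 784} = \sqrt{\frac{2177}{58 + 68 \left(-70\right) - -3570} + 784} = \sqrt{\frac{2177}{58 - 4760 + 3570} + 784} = \sqrt{\frac{2177}{-1132} + 784} = \sqrt{2177 \left(- \frac{1}{1132}\right) + 784} = \sqrt{- \frac{2177}{1132} + 784} = \sqrt{\frac{885311}{1132}} = \frac{\sqrt{250543013}}{566}$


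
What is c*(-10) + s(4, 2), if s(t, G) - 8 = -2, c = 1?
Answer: -4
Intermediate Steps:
s(t, G) = 6 (s(t, G) = 8 - 2 = 6)
c*(-10) + s(4, 2) = 1*(-10) + 6 = -10 + 6 = -4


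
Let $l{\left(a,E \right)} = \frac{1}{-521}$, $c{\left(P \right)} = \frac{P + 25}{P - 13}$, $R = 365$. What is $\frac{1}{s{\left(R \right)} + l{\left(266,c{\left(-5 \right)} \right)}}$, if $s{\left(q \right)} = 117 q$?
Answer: $\frac{521}{22249304} \approx 2.3416 \cdot 10^{-5}$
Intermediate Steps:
$c{\left(P \right)} = \frac{25 + P}{-13 + P}$
$l{\left(a,E \right)} = - \frac{1}{521}$
$\frac{1}{s{\left(R \right)} + l{\left(266,c{\left(-5 \right)} \right)}} = \frac{1}{117 \cdot 365 - \frac{1}{521}} = \frac{1}{42705 - \frac{1}{521}} = \frac{1}{\frac{22249304}{521}} = \frac{521}{22249304}$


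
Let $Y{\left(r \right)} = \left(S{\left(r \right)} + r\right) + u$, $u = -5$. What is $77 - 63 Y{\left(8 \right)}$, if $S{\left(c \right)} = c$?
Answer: $-616$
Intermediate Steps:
$Y{\left(r \right)} = -5 + 2 r$ ($Y{\left(r \right)} = \left(r + r\right) - 5 = 2 r - 5 = -5 + 2 r$)
$77 - 63 Y{\left(8 \right)} = 77 - 63 \left(-5 + 2 \cdot 8\right) = 77 - 63 \left(-5 + 16\right) = 77 - 693 = -616$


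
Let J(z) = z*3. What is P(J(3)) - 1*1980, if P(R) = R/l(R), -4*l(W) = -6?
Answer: -1974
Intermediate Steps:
l(W) = 3/2 (l(W) = -1/4*(-6) = 3/2)
J(z) = 3*z
P(R) = 2*R/3 (P(R) = R/(3/2) = R*(2/3) = 2*R/3)
P(J(3)) - 1*1980 = 2*(3*3)/3 - 1*1980 = (2/3)*9 - 1980 = 6 - 1980 = -1974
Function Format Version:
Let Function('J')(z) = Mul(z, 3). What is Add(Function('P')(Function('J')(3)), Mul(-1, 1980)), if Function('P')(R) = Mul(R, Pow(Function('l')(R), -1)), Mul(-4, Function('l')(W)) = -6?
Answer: -1974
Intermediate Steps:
Function('l')(W) = Rational(3, 2) (Function('l')(W) = Mul(Rational(-1, 4), -6) = Rational(3, 2))
Function('J')(z) = Mul(3, z)
Function('P')(R) = Mul(Rational(2, 3), R) (Function('P')(R) = Mul(R, Pow(Rational(3, 2), -1)) = Mul(R, Rational(2, 3)) = Mul(Rational(2, 3), R))
Add(Function('P')(Function('J')(3)), Mul(-1, 1980)) = Add(Mul(Rational(2, 3), Mul(3, 3)), Mul(-1, 1980)) = Add(Mul(Rational(2, 3), 9), -1980) = Add(6, -1980) = -1974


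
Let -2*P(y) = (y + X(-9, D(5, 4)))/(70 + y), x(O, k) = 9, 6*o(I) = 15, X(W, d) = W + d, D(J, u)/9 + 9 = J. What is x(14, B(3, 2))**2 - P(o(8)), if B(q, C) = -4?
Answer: 4681/58 ≈ 80.707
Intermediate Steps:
D(J, u) = -81 + 9*J
o(I) = 5/2 (o(I) = (1/6)*15 = 5/2)
P(y) = -(-45 + y)/(2*(70 + y)) (P(y) = -(y + (-9 + (-81 + 9*5)))/(2*(70 + y)) = -(y + (-9 + (-81 + 45)))/(2*(70 + y)) = -(y + (-9 - 36))/(2*(70 + y)) = -(y - 45)/(2*(70 + y)) = -(-45 + y)/(2*(70 + y)))
x(14, B(3, 2))**2 - P(o(8)) = 9**2 - (45 - 1*5/2)/(2*(70 + 5/2)) = 81 - (45 - 5/2)/(2*145/2) = 81 - 2*85/(2*145*2) = 81 - 1*17/58 = 81 - 17/58 = 4681/58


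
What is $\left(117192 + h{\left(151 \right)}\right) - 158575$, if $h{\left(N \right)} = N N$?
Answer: $-18582$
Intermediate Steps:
$h{\left(N \right)} = N^{2}$
$\left(117192 + h{\left(151 \right)}\right) - 158575 = \left(117192 + 151^{2}\right) - 158575 = \left(117192 + 22801\right) - 158575 = 139993 - 158575 = -18582$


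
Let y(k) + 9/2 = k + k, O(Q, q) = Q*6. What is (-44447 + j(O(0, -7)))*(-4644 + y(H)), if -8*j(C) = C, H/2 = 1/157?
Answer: 64875774587/314 ≈ 2.0661e+8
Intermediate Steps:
H = 2/157 ≈ 0.012739
O(Q, q) = 6*Q
y(k) = -9/2 + 2*k (y(k) = -9/2 + (k + k) = -9/2 + 2*k)
j(C) = -C/8
(-44447 + j(O(0, -7)))*(-4644 + y(H)) = (-44447 - 3*0/4)*(-4644 + (-9/2 + 2*(2/157))) = (-44447 - ⅛*0)*(-4644 + (-9/2 + 4/157)) = (-44447 + 0)*(-4644 - 1405/314) = -44447*(-1459621/314) = 64875774587/314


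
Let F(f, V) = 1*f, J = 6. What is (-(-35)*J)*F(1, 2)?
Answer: 210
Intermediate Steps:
F(f, V) = f
(-(-35)*J)*F(1, 2) = -(-35)*6*1 = -7*(-30)*1 = 210*1 = 210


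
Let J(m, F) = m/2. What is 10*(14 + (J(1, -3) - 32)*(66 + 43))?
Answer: -34195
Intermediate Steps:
J(m, F) = m/2 (J(m, F) = m*(1/2) = m/2)
10*(14 + (J(1, -3) - 32)*(66 + 43)) = 10*(14 + ((1/2)*1 - 32)*(66 + 43)) = 10*(14 + (1/2 - 32)*109) = 10*(14 - 63/2*109) = 10*(14 - 6867/2) = 10*(-6839/2) = -34195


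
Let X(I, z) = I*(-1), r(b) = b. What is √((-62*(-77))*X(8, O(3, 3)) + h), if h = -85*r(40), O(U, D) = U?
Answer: 2*I*√10398 ≈ 203.94*I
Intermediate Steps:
X(I, z) = -I
h = -3400 (h = -85*40 = -3400)
√((-62*(-77))*X(8, O(3, 3)) + h) = √((-62*(-77))*(-1*8) - 3400) = √(4774*(-8) - 3400) = √(-38192 - 3400) = √(-41592) = 2*I*√10398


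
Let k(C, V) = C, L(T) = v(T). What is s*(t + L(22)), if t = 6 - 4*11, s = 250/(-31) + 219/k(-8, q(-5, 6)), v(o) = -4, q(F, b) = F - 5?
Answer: 184569/124 ≈ 1488.5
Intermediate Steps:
q(F, b) = -5 + F
L(T) = -4
s = -8789/248 (s = 250/(-31) + 219/(-8) = 250*(-1/31) + 219*(-⅛) = -250/31 - 219/8 = -8789/248 ≈ -35.440)
t = -38 (t = 6 - 44 = -38)
s*(t + L(22)) = -8789*(-38 - 4)/248 = -8789/248*(-42) = 184569/124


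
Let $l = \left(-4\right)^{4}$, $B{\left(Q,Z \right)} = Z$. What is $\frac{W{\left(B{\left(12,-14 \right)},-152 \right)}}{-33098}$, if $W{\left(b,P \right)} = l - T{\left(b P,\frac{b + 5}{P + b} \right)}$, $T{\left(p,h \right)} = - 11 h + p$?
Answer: $\frac{310653}{5494268} \approx 0.056541$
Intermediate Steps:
$T{\left(p,h \right)} = p - 11 h$
$l = 256$
$W{\left(b,P \right)} = 256 - P b + \frac{11 \left(5 + b\right)}{P + b}$ ($W{\left(b,P \right)} = 256 - \left(b P - 11 \frac{b + 5}{P + b}\right) = 256 - \left(P b - 11 \frac{5 + b}{P + b}\right) = 256 - \left(P b - \frac{11 \left(5 + b\right)}{P + b}\right) = 256 - P b + \frac{11 \left(5 + b\right)}{P + b}$)
$\frac{W{\left(B{\left(12,-14 \right)},-152 \right)}}{-33098} = \frac{\frac{1}{-152 - 14} \left(55 + 11 \left(-14\right) + \left(256 - \left(-152\right) \left(-14\right)\right) \left(-152 - 14\right)\right)}{-33098} = \frac{55 - 154 + \left(256 - 2128\right) \left(-166\right)}{-166} \left(- \frac{1}{33098}\right) = - \frac{55 - 154 - -310752}{166} \left(- \frac{1}{33098}\right) = - \frac{55 - 154 + 310752}{166} \left(- \frac{1}{33098}\right) = \left(- \frac{1}{166}\right) 310653 \left(- \frac{1}{33098}\right) = \left(- \frac{310653}{166}\right) \left(- \frac{1}{33098}\right) = \frac{310653}{5494268}$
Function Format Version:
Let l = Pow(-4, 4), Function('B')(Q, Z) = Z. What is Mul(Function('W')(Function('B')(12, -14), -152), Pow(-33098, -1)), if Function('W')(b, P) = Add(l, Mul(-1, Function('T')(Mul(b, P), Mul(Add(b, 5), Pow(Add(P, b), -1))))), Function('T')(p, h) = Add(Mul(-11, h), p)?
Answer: Rational(310653, 5494268) ≈ 0.056541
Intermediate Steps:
Function('T')(p, h) = Add(p, Mul(-11, h))
l = 256
Function('W')(b, P) = Add(256, Mul(-1, P, b), Mul(11, Pow(Add(P, b), -1), Add(5, b))) (Function('W')(b, P) = Add(256, Mul(-1, Add(Mul(b, P), Mul(-11, Mul(Add(b, 5), Pow(Add(P, b), -1)))))) = Add(256, Mul(-1, Add(Mul(P, b), Mul(-11, Mul(Add(5, b), Pow(Add(P, b), -1)))))) = Add(256, Mul(-1, Add(Mul(P, b), Mul(-11, Mul(Pow(Add(P, b), -1), Add(5, b)))))) = Add(256, Mul(-1, Add(Mul(P, b), Mul(-11, Pow(Add(P, b), -1), Add(5, b))))) = Add(256, Add(Mul(-1, P, b), Mul(11, Pow(Add(P, b), -1), Add(5, b)))) = Add(256, Mul(-1, P, b), Mul(11, Pow(Add(P, b), -1), Add(5, b))))
Mul(Function('W')(Function('B')(12, -14), -152), Pow(-33098, -1)) = Mul(Mul(Pow(Add(-152, -14), -1), Add(55, Mul(11, -14), Mul(Add(256, Mul(-1, -152, -14)), Add(-152, -14)))), Pow(-33098, -1)) = Mul(Mul(Pow(-166, -1), Add(55, -154, Mul(Add(256, -2128), -166))), Rational(-1, 33098)) = Mul(Mul(Rational(-1, 166), Add(55, -154, Mul(-1872, -166))), Rational(-1, 33098)) = Mul(Mul(Rational(-1, 166), Add(55, -154, 310752)), Rational(-1, 33098)) = Mul(Mul(Rational(-1, 166), 310653), Rational(-1, 33098)) = Mul(Rational(-310653, 166), Rational(-1, 33098)) = Rational(310653, 5494268)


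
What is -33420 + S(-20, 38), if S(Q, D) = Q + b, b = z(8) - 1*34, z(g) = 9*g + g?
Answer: -33394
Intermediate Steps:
z(g) = 10*g
b = 46 (b = 10*8 - 1*34 = 80 - 34 = 46)
S(Q, D) = 46 + Q (S(Q, D) = Q + 46 = 46 + Q)
-33420 + S(-20, 38) = -33420 + (46 - 20) = -33420 + 26 = -33394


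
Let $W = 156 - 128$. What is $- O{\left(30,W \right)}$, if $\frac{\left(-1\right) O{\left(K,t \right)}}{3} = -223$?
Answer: $-669$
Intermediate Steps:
$W = 28$ ($W = 156 - 128 = 28$)
$O{\left(K,t \right)} = 669$ ($O{\left(K,t \right)} = \left(-3\right) \left(-223\right) = 669$)
$- O{\left(30,W \right)} = \left(-1\right) 669 = -669$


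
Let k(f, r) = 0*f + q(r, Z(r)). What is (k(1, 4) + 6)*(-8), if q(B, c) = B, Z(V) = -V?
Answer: -80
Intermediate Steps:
k(f, r) = r (k(f, r) = 0*f + r = 0 + r = r)
(k(1, 4) + 6)*(-8) = (4 + 6)*(-8) = 10*(-8) = -80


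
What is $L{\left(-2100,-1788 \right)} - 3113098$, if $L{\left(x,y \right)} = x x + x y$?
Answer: $5051702$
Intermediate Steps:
$L{\left(x,y \right)} = x^{2} + x y$
$L{\left(-2100,-1788 \right)} - 3113098 = - 2100 \left(-2100 - 1788\right) - 3113098 = \left(-2100\right) \left(-3888\right) - 3113098 = 8164800 - 3113098 = 5051702$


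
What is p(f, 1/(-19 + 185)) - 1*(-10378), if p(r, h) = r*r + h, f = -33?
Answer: 1903523/166 ≈ 11467.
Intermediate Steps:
p(r, h) = h + r² (p(r, h) = r² + h = h + r²)
p(f, 1/(-19 + 185)) - 1*(-10378) = (1/(-19 + 185) + (-33)²) - 1*(-10378) = (1/166 + 1089) + 10378 = 180775/166 + 10378 = 1903523/166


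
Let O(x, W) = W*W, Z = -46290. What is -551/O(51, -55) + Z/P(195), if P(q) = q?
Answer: -9342313/39325 ≈ -237.57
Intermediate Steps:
O(x, W) = W²
-551/O(51, -55) + Z/P(195) = -551/((-55)²) - 46290/195 = -551/3025 - 46290*1/195 = -551*1/3025 - 3086/13 = -551/3025 - 3086/13 = -9342313/39325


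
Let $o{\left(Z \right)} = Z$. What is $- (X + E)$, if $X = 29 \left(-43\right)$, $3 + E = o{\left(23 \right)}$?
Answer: $1227$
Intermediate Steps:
$E = 20$ ($E = -3 + 23 = 20$)
$X = -1247$
$- (X + E) = - (-1247 + 20) = \left(-1\right) \left(-1227\right) = 1227$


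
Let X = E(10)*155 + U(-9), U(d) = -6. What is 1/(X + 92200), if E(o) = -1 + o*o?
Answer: 1/107539 ≈ 9.2990e-6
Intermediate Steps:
E(o) = -1 + o**2
X = 15339 (X = (-1 + 10**2)*155 - 6 = (-1 + 100)*155 - 6 = 99*155 - 6 = 15345 - 6 = 15339)
1/(X + 92200) = 1/(15339 + 92200) = 1/107539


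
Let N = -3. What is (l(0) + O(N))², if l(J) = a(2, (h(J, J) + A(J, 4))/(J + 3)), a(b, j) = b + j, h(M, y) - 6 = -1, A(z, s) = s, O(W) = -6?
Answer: 1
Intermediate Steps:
h(M, y) = 5 (h(M, y) = 6 - 1 = 5)
l(J) = 2 + 9/(3 + J) (l(J) = 2 + (5 + 4)/(J + 3) = 2 + 9/(3 + J))
(l(0) + O(N))² = ((15 + 2*0)/(3 + 0) - 6)² = ((15 + 0)/3 - 6)² = ((⅓)*15 - 6)² = (5 - 6)² = (-1)² = 1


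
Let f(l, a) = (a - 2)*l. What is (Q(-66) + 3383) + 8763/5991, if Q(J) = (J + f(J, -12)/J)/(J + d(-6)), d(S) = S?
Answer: 60848918/17973 ≈ 3385.6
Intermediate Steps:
f(l, a) = l*(-2 + a) (f(l, a) = (-2 + a)*l = l*(-2 + a))
Q(J) = (-14 + J)/(-6 + J) (Q(J) = (J + (J*(-2 - 12))/J)/(J - 6) = (J + (J*(-14))/J)/(-6 + J) = (J + (-14*J)/J)/(-6 + J) = (J - 14)/(-6 + J) = (-14 + J)/(-6 + J))
(Q(-66) + 3383) + 8763/5991 = ((-14 - 66)/(-6 - 66) + 3383) + 8763/5991 = (-80/(-72) + 3383) + 8763*(1/5991) = (-1/72*(-80) + 3383) + 2921/1997 = (10/9 + 3383) + 2921/1997 = 30457/9 + 2921/1997 = 60848918/17973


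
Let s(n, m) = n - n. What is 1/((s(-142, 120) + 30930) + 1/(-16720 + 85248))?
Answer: 68528/2119571041 ≈ 3.2331e-5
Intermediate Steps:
s(n, m) = 0
1/((s(-142, 120) + 30930) + 1/(-16720 + 85248)) = 1/((0 + 30930) + 1/(-16720 + 85248)) = 1/(30930 + 1/68528) = 1/(2119571041/68528) = 68528/2119571041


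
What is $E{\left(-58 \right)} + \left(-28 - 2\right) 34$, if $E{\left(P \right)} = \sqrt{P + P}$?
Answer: $-1020 + 2 i \sqrt{29} \approx -1020.0 + 10.77 i$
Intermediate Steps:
$E{\left(P \right)} = \sqrt{2} \sqrt{P}$ ($E{\left(P \right)} = \sqrt{2 P} = \sqrt{2} \sqrt{P}$)
$E{\left(-58 \right)} + \left(-28 - 2\right) 34 = \sqrt{2} \sqrt{-58} + \left(-28 - 2\right) 34 = \sqrt{2} i \sqrt{58} - 1020 = 2 i \sqrt{29} - 1020 = -1020 + 2 i \sqrt{29}$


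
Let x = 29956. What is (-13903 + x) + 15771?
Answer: 31824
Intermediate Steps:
(-13903 + x) + 15771 = (-13903 + 29956) + 15771 = 16053 + 15771 = 31824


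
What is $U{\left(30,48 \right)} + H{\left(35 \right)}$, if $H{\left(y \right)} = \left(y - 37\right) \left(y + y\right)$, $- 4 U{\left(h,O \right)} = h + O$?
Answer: $- \frac{319}{2} \approx -159.5$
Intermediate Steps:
$U{\left(h,O \right)} = - \frac{O}{4} - \frac{h}{4}$ ($U{\left(h,O \right)} = - \frac{h + O}{4} = - \frac{O + h}{4} = - \frac{O}{4} - \frac{h}{4}$)
$H{\left(y \right)} = 2 y \left(-37 + y\right)$ ($H{\left(y \right)} = \left(-37 + y\right) 2 y = 2 y \left(-37 + y\right)$)
$U{\left(30,48 \right)} + H{\left(35 \right)} = \left(\left(- \frac{1}{4}\right) 48 - \frac{15}{2}\right) + 2 \cdot 35 \left(-37 + 35\right) = \left(-12 - \frac{15}{2}\right) + 2 \cdot 35 \left(-2\right) = - \frac{39}{2} - 140 = - \frac{319}{2}$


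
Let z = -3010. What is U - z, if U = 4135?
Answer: 7145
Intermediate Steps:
U - z = 4135 - 1*(-3010) = 4135 + 3010 = 7145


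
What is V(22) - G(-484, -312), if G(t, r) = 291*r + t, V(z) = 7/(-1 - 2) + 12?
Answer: 273857/3 ≈ 91286.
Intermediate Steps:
V(z) = 29/3 (V(z) = 7/(-3) + 12 = 7*(-⅓) + 12 = -7/3 + 12 = 29/3)
G(t, r) = t + 291*r
V(22) - G(-484, -312) = 29/3 - (-484 + 291*(-312)) = 29/3 - (-484 - 90792) = 29/3 - 1*(-91276) = 29/3 + 91276 = 273857/3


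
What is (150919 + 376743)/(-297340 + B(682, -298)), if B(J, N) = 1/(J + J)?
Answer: -719730968/405571759 ≈ -1.7746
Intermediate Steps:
B(J, N) = 1/(2*J)
(150919 + 376743)/(-297340 + B(682, -298)) = (150919 + 376743)/(-297340 + (½)/682) = 527662/(-297340 + (½)*(1/682)) = 527662/(-297340 + 1/1364) = 527662/(-405571759/1364) = 527662*(-1364/405571759) = -719730968/405571759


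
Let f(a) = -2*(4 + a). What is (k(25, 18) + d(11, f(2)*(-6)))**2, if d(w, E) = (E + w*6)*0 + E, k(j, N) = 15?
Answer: 7569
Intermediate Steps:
f(a) = -8 - 2*a
d(w, E) = E (d(w, E) = (E + 6*w)*0 + E = 0 + E = E)
(k(25, 18) + d(11, f(2)*(-6)))**2 = (15 + (-8 - 2*2)*(-6))**2 = (15 + (-8 - 4)*(-6))**2 = (15 - 12*(-6))**2 = (15 + 72)**2 = 87**2 = 7569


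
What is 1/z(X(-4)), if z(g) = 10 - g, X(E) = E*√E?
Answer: 5/82 - 2*I/41 ≈ 0.060976 - 0.048781*I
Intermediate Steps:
X(E) = E^(3/2)
1/z(X(-4)) = 1/(10 - (-4)^(3/2)) = 1/(10 - (-8)*I) = 1/(10 + 8*I) = (10 - 8*I)/164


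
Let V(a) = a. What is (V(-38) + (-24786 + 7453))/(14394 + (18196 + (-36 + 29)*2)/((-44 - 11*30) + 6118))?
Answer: -49889512/41348659 ≈ -1.2066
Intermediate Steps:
(V(-38) + (-24786 + 7453))/(14394 + (18196 + (-36 + 29)*2)/((-44 - 11*30) + 6118)) = (-38 + (-24786 + 7453))/(14394 + (18196 + (-36 + 29)*2)/((-44 - 11*30) + 6118)) = (-38 - 17333)/(14394 + (18196 - 7*2)/((-44 - 330) + 6118)) = -17371/(14394 + (18196 - 14)/(-374 + 6118)) = -17371/(14394 + 18182/5744) = -17371/(14394 + 18182*(1/5744)) = -17371/(14394 + 9091/2872) = -17371/41348659/2872 = -17371*2872/41348659 = -49889512/41348659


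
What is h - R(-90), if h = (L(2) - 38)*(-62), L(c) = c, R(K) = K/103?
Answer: 229986/103 ≈ 2232.9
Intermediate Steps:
R(K) = K/103 (R(K) = K*(1/103) = K/103)
h = 2232 (h = (2 - 38)*(-62) = -36*(-62) = 2232)
h - R(-90) = 2232 - (-90)/103 = 2232 - 1*(-90/103) = 2232 + 90/103 = 229986/103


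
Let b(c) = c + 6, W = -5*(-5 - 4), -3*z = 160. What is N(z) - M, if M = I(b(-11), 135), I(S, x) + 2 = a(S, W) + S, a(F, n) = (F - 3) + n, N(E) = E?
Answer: -250/3 ≈ -83.333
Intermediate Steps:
z = -160/3 (z = -⅓*160 = -160/3 ≈ -53.333)
W = 45 (W = -5*(-9) = 45)
b(c) = 6 + c
a(F, n) = -3 + F + n (a(F, n) = (-3 + F) + n = -3 + F + n)
I(S, x) = 40 + 2*S (I(S, x) = -2 + ((-3 + S + 45) + S) = -2 + ((42 + S) + S) = -2 + (42 + 2*S) = 40 + 2*S)
M = 30 (M = 40 + 2*(6 - 11) = 40 + 2*(-5) = 40 - 10 = 30)
N(z) - M = -160/3 - 1*30 = -160/3 - 30 = -250/3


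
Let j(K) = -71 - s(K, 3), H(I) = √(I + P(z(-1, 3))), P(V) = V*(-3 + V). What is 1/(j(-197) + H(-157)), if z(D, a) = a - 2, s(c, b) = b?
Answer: -74/5635 - I*√159/5635 ≈ -0.013132 - 0.0022377*I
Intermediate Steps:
z(D, a) = -2 + a
H(I) = √(-2 + I) (H(I) = √(I + (-2 + 3)*(-3 + (-2 + 3))) = √(I + 1*(-3 + 1)) = √(I + 1*(-2)) = √(I - 2) = √(-2 + I))
j(K) = -74 (j(K) = -71 - 1*3 = -71 - 3 = -74)
1/(j(-197) + H(-157)) = 1/(-74 + √(-2 - 157)) = 1/(-74 + √(-159)) = 1/(-74 + I*√159)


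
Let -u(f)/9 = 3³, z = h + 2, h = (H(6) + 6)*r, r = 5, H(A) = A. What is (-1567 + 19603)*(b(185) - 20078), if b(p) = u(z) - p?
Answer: -369846216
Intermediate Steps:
h = 60 (h = (6 + 6)*5 = 12*5 = 60)
z = 62 (z = 60 + 2 = 62)
u(f) = -243 (u(f) = -9*3³ = -9*27 = -243)
b(p) = -243 - p
(-1567 + 19603)*(b(185) - 20078) = (-1567 + 19603)*((-243 - 1*185) - 20078) = 18036*((-243 - 185) - 20078) = 18036*(-428 - 20078) = 18036*(-20506) = -369846216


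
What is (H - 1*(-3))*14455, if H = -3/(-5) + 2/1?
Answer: 80948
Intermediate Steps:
H = 13/5 (H = -3*(-1/5) + 2*1 = 3/5 + 2 = 13/5 ≈ 2.6000)
(H - 1*(-3))*14455 = (13/5 - 1*(-3))*14455 = (13/5 + 3)*14455 = (28/5)*14455 = 80948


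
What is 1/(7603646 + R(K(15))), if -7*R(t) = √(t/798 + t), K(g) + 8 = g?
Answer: 42473966556/322957005907662377 + 7*√91086/322957005907662377 ≈ 1.3152e-7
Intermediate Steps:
K(g) = -8 + g
R(t) = -√637602*√t/5586 (R(t) = -√(t/798 + t)/7 = -√637602*√t/798/7 = -√637602*√t/5586)
1/(7603646 + R(K(15))) = 1/(7603646 - √637602*√(-8 + 15)/5586) = 1/(7603646 - √637602*√7/5586) = 1/(7603646 - √91086/798)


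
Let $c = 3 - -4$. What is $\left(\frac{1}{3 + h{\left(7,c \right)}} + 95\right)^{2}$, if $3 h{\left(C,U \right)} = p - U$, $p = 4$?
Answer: $\frac{36481}{4} \approx 9120.3$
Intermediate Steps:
$c = 7$ ($c = 3 + 4 = 7$)
$h{\left(C,U \right)} = \frac{4}{3} - \frac{U}{3}$ ($h{\left(C,U \right)} = \frac{4 - U}{3} = \frac{4}{3} - \frac{U}{3}$)
$\left(\frac{1}{3 + h{\left(7,c \right)}} + 95\right)^{2} = \left(\frac{1}{3 + \left(\frac{4}{3} - \frac{7}{3}\right)} + 95\right)^{2} = \left(\frac{1}{3 - 1} + 95\right)^{2} = \left(\frac{1}{2} + 95\right)^{2} = \left(\frac{191}{2}\right)^{2} = \frac{36481}{4}$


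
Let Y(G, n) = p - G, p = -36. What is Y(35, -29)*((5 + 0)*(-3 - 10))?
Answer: 4615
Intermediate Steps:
Y(G, n) = -36 - G
Y(35, -29)*((5 + 0)*(-3 - 10)) = (-36 - 1*35)*((5 + 0)*(-3 - 10)) = (-36 - 35)*(5*(-13)) = -71*(-65) = 4615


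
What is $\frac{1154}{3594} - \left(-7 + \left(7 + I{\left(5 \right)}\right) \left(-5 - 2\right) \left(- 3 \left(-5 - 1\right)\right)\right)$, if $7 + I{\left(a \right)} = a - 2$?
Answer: $\frac{692422}{1797} \approx 385.32$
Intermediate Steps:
$I{\left(a \right)} = -9 + a$ ($I{\left(a \right)} = -7 + \left(a - 2\right) = -7 + \left(-2 + a\right) = -9 + a$)
$\frac{1154}{3594} - \left(-7 + \left(7 + I{\left(5 \right)}\right) \left(-5 - 2\right) \left(- 3 \left(-5 - 1\right)\right)\right) = \frac{1154}{3594} - \left(-7 + \left(7 + \left(-9 + 5\right)\right) \left(-5 - 2\right) \left(- 3 \left(-5 - 1\right)\right)\right) = 1154 \cdot \frac{1}{3594} - \left(-7 + \left(7 - 4\right) \left(-7\right) \left(\left(-3\right) \left(-6\right)\right)\right) = \frac{577}{1797} - \left(-7 + 3 \left(-7\right) 18\right) = \frac{577}{1797} - \left(-7 - 378\right) = \frac{577}{1797} - -385 = \frac{577}{1797} + 385 = \frac{692422}{1797}$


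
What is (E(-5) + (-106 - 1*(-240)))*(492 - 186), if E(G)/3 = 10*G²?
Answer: 270504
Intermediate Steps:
E(G) = 30*G² (E(G) = 3*(10*G²) = 30*G²)
(E(-5) + (-106 - 1*(-240)))*(492 - 186) = (30*(-5)² + (-106 - 1*(-240)))*(492 - 186) = (30*25 + (-106 + 240))*306 = (750 + 134)*306 = 884*306 = 270504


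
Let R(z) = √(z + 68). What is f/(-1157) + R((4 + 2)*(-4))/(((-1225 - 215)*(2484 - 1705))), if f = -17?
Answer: 17/1157 - √11/560880 ≈ 0.014687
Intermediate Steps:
R(z) = √(68 + z)
f/(-1157) + R((4 + 2)*(-4))/(((-1225 - 215)*(2484 - 1705))) = -17/(-1157) + √(68 + (4 + 2)*(-4))/(((-1225 - 215)*(2484 - 1705))) = -17*(-1/1157) + √(68 + 6*(-4))/((-1440*779)) = 17/1157 + √(68 - 24)/(-1121760) = 17/1157 + √44*(-1/1121760) = 17/1157 + (2*√11)*(-1/1121760) = 17/1157 - √11/560880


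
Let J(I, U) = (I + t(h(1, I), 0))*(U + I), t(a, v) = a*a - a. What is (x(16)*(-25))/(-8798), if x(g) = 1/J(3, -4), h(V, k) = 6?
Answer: -25/290334 ≈ -8.6108e-5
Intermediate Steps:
t(a, v) = a**2 - a
J(I, U) = (30 + I)*(I + U) (J(I, U) = (I + 6*(-1 + 6))*(U + I) = (I + 6*5)*(I + U) = (I + 30)*(I + U) = (30 + I)*(I + U))
x(g) = -1/33 (x(g) = 1/(3**2 + 30*3 + 30*(-4) + 3*(-4)) = 1/(9 + 90 - 120 - 12) = 1/(-33) = -1/33)
(x(16)*(-25))/(-8798) = -1/33*(-25)/(-8798) = (25/33)*(-1/8798) = -25/290334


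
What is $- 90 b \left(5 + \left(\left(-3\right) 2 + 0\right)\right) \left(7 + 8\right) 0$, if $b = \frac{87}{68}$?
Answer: $0$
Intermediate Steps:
$b = \frac{87}{68}$ ($b = 87 \cdot \frac{1}{68} = \frac{87}{68} \approx 1.2794$)
$- 90 b \left(5 + \left(\left(-3\right) 2 + 0\right)\right) \left(7 + 8\right) 0 = \left(-90\right) \frac{87}{68} \left(5 + \left(\left(-3\right) 2 + 0\right)\right) \left(7 + 8\right) 0 = - \frac{3915 \left(5 + \left(-6 + 0\right)\right) 15 \cdot 0}{34} = - \frac{3915 \left(5 - 6\right) 15 \cdot 0}{34} = - \frac{3915 \left(-1\right) 15 \cdot 0}{34} = - \frac{3915 \left(\left(-15\right) 0\right)}{34} = \left(- \frac{3915}{34}\right) 0 = 0$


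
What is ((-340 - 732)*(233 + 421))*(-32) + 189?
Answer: 22435005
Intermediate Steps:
((-340 - 732)*(233 + 421))*(-32) + 189 = -1072*654*(-32) + 189 = -701088*(-32) + 189 = 22434816 + 189 = 22435005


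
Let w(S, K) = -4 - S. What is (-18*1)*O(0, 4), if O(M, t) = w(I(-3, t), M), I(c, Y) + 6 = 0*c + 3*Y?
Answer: 180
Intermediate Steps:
I(c, Y) = -6 + 3*Y (I(c, Y) = -6 + (0*c + 3*Y) = -6 + (0 + 3*Y) = -6 + 3*Y)
O(M, t) = 2 - 3*t (O(M, t) = -4 - (-6 + 3*t) = -4 + (6 - 3*t) = 2 - 3*t)
(-18*1)*O(0, 4) = (-18*1)*(2 - 3*4) = -18*(2 - 12) = -18*(-10) = 180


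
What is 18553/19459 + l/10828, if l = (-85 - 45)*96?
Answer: -10489109/52675513 ≈ -0.19913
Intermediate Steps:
l = -12480 (l = -130*96 = -12480)
18553/19459 + l/10828 = 18553/19459 - 12480/10828 = 18553*(1/19459) - 12480*1/10828 = 18553/19459 - 3120/2707 = -10489109/52675513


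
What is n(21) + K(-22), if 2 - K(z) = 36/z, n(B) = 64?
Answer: 744/11 ≈ 67.636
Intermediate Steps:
K(z) = 2 - 36/z
n(21) + K(-22) = 64 + (2 - 36/(-22)) = 64 + (2 - 36*(-1/22)) = 64 + (2 + 18/11) = 64 + 40/11 = 744/11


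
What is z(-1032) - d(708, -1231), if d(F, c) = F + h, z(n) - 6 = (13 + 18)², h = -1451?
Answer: 1710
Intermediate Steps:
z(n) = 967 (z(n) = 6 + (13 + 18)² = 6 + 31² = 6 + 961 = 967)
d(F, c) = -1451 + F (d(F, c) = F - 1451 = -1451 + F)
z(-1032) - d(708, -1231) = 967 - (-1451 + 708) = 967 - 1*(-743) = 967 + 743 = 1710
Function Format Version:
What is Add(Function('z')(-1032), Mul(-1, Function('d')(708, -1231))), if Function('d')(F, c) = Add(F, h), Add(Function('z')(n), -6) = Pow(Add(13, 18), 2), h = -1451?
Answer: 1710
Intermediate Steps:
Function('z')(n) = 967 (Function('z')(n) = Add(6, Pow(Add(13, 18), 2)) = Add(6, Pow(31, 2)) = Add(6, 961) = 967)
Function('d')(F, c) = Add(-1451, F) (Function('d')(F, c) = Add(F, -1451) = Add(-1451, F))
Add(Function('z')(-1032), Mul(-1, Function('d')(708, -1231))) = Add(967, Mul(-1, Add(-1451, 708))) = Add(967, Mul(-1, -743)) = Add(967, 743) = 1710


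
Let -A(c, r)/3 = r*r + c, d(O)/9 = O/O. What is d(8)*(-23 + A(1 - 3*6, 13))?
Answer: -4311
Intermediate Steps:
d(O) = 9 (d(O) = 9*(O/O) = 9*1 = 9)
A(c, r) = -3*c - 3*r**2 (A(c, r) = -3*(r*r + c) = -3*(r**2 + c) = -3*(c + r**2) = -3*c - 3*r**2)
d(8)*(-23 + A(1 - 3*6, 13)) = 9*(-23 + (-3*(1 - 3*6) - 3*13**2)) = 9*(-23 + (-3*(1 - 18) - 3*169)) = 9*(-23 + (-3*(-17) - 507)) = 9*(-23 + (51 - 507)) = 9*(-23 - 456) = 9*(-479) = -4311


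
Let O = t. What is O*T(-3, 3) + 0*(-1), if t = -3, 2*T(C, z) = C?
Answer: 9/2 ≈ 4.5000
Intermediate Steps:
T(C, z) = C/2
O = -3
O*T(-3, 3) + 0*(-1) = -3*(-3)/2 + 0*(-1) = -3*(-3/2) + 0 = 9/2 + 0 = 9/2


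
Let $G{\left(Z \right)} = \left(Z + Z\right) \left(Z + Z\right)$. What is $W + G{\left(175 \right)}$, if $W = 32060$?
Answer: $154560$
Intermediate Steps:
$G{\left(Z \right)} = 4 Z^{2}$ ($G{\left(Z \right)} = 2 Z 2 Z = 4 Z^{2}$)
$W + G{\left(175 \right)} = 32060 + 4 \cdot 175^{2} = 32060 + 4 \cdot 30625 = 32060 + 122500 = 154560$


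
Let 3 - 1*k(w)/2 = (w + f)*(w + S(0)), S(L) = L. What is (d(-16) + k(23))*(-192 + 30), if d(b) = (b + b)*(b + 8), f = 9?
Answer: 196020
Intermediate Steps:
d(b) = 2*b*(8 + b) (d(b) = (2*b)*(8 + b) = 2*b*(8 + b))
k(w) = 6 - 2*w*(9 + w) (k(w) = 6 - 2*(w + 9)*(w + 0) = 6 - 2*(9 + w)*w = 6 - 2*w*(9 + w))
(d(-16) + k(23))*(-192 + 30) = (2*(-16)*(8 - 16) + (6 - 18*23 - 2*23**2))*(-192 + 30) = (2*(-16)*(-8) + (6 - 414 - 2*529))*(-162) = (256 + (6 - 414 - 1058))*(-162) = (256 - 1466)*(-162) = -1210*(-162) = 196020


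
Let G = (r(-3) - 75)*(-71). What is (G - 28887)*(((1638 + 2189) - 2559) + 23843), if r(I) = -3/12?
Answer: -2364878647/4 ≈ -5.9122e+8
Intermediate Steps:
r(I) = -¼ (r(I) = -3*1/12 = -¼)
G = 21371/4 (G = (-¼ - 75)*(-71) = -301/4*(-71) = 21371/4 ≈ 5342.8)
(G - 28887)*(((1638 + 2189) - 2559) + 23843) = (21371/4 - 28887)*(((1638 + 2189) - 2559) + 23843) = -94177*((3827 - 2559) + 23843)/4 = -94177*(1268 + 23843)/4 = -94177/4*25111 = -2364878647/4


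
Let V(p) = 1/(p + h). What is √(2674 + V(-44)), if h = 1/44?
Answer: √1112441390/645 ≈ 51.711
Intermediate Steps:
h = 1/44 ≈ 0.022727
V(p) = 1/(1/44 + p) (V(p) = 1/(p + 1/44) = 1/(1/44 + p))
√(2674 + V(-44)) = √(2674 + 44/(1 + 44*(-44))) = √(2674 + 44/(1 - 1936)) = √(2674 + 44/(-1935)) = √(2674 + 44*(-1/1935)) = √(2674 - 44/1935) = √(5174146/1935) = √1112441390/645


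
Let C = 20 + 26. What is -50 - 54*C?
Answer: -2534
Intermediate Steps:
C = 46
-50 - 54*C = -50 - 54*46 = -50 - 2484 = -2534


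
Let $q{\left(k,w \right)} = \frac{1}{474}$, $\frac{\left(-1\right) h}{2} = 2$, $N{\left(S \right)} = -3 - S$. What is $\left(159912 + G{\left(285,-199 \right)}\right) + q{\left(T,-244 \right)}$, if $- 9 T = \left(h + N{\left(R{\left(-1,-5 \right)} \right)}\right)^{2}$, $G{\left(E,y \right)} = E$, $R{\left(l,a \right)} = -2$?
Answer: $\frac{75933379}{474} \approx 1.602 \cdot 10^{5}$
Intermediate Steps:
$h = -4$ ($h = \left(-2\right) 2 = -4$)
$T = - \frac{25}{9}$ ($T = - \frac{\left(-4 - 1\right)^{2}}{9} = - \frac{\left(-5\right)^{2}}{9} = \left(- \frac{1}{9}\right) 25 = - \frac{25}{9} \approx -2.7778$)
$q{\left(k,w \right)} = \frac{1}{474}$
$\left(159912 + G{\left(285,-199 \right)}\right) + q{\left(T,-244 \right)} = \left(159912 + 285\right) + \frac{1}{474} = 160197 + \frac{1}{474} = \frac{75933379}{474}$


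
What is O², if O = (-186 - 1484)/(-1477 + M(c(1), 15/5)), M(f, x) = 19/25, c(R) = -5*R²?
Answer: 435765625/340513209 ≈ 1.2797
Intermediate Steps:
M(f, x) = 19/25 (M(f, x) = 19*(1/25) = 19/25)
O = 20875/18453 (O = (-186 - 1484)/(-1477 + 19/25) = -1670/(-36906/25) = -1670*(-25/36906) = 20875/18453 ≈ 1.1313)
O² = (20875/18453)² = 435765625/340513209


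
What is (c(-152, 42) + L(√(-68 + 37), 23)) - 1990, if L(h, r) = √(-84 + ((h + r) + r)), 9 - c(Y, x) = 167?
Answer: -2148 + √(-38 + I*√31) ≈ -2147.6 + 6.1808*I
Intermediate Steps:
c(Y, x) = -158 (c(Y, x) = 9 - 1*167 = 9 - 167 = -158)
L(h, r) = √(-84 + h + 2*r) (L(h, r) = √(-84 + (h + 2*r)) = √(-84 + h + 2*r))
(c(-152, 42) + L(√(-68 + 37), 23)) - 1990 = (-158 + √(-84 + √(-68 + 37) + 2*23)) - 1990 = (-158 + √(-84 + √(-31) + 46)) - 1990 = (-158 + √(-84 + I*√31 + 46)) - 1990 = (-158 + √(-38 + I*√31)) - 1990 = -2148 + √(-38 + I*√31)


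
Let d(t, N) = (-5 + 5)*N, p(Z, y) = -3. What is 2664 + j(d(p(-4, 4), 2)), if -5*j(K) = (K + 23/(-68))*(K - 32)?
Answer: 226256/85 ≈ 2661.8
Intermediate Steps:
d(t, N) = 0 (d(t, N) = 0*N = 0)
j(K) = -(-32 + K)*(-23/68 + K)/5 (j(K) = -(K + 23/(-68))*(K - 32)/5 = -(K + 23*(-1/68))*(-32 + K)/5 = -(K - 23/68)*(-32 + K)/5 = -(-23/68 + K)*(-32 + K)/5 = -(-32 + K)*(-23/68 + K)/5)
2664 + j(d(p(-4, 4), 2)) = 2664 + (-184/85 - ⅕*0² + (2199/340)*0) = 2664 + (-184/85 - ⅕*0 + 0) = 2664 + (-184/85 + 0 + 0) = 2664 - 184/85 = 226256/85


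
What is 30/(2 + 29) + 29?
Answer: 929/31 ≈ 29.968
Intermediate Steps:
30/(2 + 29) + 29 = 30/31 + 29 = 929/31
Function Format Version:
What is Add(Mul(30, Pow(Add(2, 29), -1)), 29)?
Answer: Rational(929, 31) ≈ 29.968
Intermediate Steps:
Add(Mul(30, Pow(Add(2, 29), -1)), 29) = Add(Mul(30, Pow(31, -1)), 29) = Add(Mul(30, Rational(1, 31)), 29) = Add(Rational(30, 31), 29) = Rational(929, 31)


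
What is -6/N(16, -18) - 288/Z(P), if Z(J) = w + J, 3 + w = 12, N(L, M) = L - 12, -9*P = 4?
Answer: -5415/154 ≈ -35.162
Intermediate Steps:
P = -4/9 (P = -1/9*4 = -4/9 ≈ -0.44444)
N(L, M) = -12 + L
w = 9 (w = -3 + 12 = 9)
Z(J) = 9 + J
-6/N(16, -18) - 288/Z(P) = -6/(-12 + 16) - 288/(9 - 4/9) = -6/4 - 288/77/9 = -6*1/4 - 288*9/77 = -3/2 - 2592/77 = -5415/154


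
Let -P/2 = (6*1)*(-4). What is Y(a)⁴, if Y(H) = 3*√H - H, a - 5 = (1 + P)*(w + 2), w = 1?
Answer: 725303872 - 89273856*√38 ≈ 1.7498e+8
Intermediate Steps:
P = 48 (P = -2*6*1*(-4) = -12*(-4) = -2*(-24) = 48)
a = 152 (a = 5 + (1 + 48)*(1 + 2) = 5 + 49*3 = 5 + 147 = 152)
Y(H) = -H + 3*√H
Y(a)⁴ = (-1*152 + 3*√152)⁴ = (-152 + 3*(2*√38))⁴ = (-152 + 6*√38)⁴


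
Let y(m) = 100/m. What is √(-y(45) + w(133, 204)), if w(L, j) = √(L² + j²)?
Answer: √(-20 + 9*√59305)/3 ≈ 15.534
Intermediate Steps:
√(-y(45) + w(133, 204)) = √(-100/45 + √(133² + 204²)) = √(-100/45 + √(17689 + 41616)) = √(-1*20/9 + √59305) = √(-20/9 + √59305)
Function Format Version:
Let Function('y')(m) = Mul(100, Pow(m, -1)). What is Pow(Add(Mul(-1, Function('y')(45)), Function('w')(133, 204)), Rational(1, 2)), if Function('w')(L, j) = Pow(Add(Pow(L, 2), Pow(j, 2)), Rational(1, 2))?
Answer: Mul(Rational(1, 3), Pow(Add(-20, Mul(9, Pow(59305, Rational(1, 2)))), Rational(1, 2))) ≈ 15.534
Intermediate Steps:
Pow(Add(Mul(-1, Function('y')(45)), Function('w')(133, 204)), Rational(1, 2)) = Pow(Add(Mul(-1, Mul(100, Pow(45, -1))), Pow(Add(Pow(133, 2), Pow(204, 2)), Rational(1, 2))), Rational(1, 2)) = Pow(Add(Mul(-1, Mul(100, Rational(1, 45))), Pow(Add(17689, 41616), Rational(1, 2))), Rational(1, 2)) = Pow(Add(Mul(-1, Rational(20, 9)), Pow(59305, Rational(1, 2))), Rational(1, 2)) = Pow(Add(Rational(-20, 9), Pow(59305, Rational(1, 2))), Rational(1, 2))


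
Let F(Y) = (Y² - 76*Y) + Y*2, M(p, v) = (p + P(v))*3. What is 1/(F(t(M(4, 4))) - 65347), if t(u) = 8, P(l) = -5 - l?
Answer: -1/65875 ≈ -1.5180e-5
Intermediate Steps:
M(p, v) = -15 - 3*v + 3*p (M(p, v) = (p + (-5 - v))*3 = (-5 + p - v)*3 = -15 - 3*v + 3*p)
F(Y) = Y² - 74*Y (F(Y) = (Y² - 76*Y) + 2*Y = Y² - 74*Y)
1/(F(t(M(4, 4))) - 65347) = 1/(8*(-74 + 8) - 65347) = 1/(8*(-66) - 65347) = 1/(-528 - 65347) = 1/(-65875) = -1/65875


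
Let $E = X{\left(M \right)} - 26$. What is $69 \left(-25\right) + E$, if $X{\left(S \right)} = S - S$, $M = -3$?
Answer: $-1751$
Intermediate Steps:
$X{\left(S \right)} = 0$
$E = -26$ ($E = 0 - 26 = -26$)
$69 \left(-25\right) + E = 69 \left(-25\right) - 26 = -1725 - 26 = -1751$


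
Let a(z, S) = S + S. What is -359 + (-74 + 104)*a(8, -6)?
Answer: -719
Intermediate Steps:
a(z, S) = 2*S
-359 + (-74 + 104)*a(8, -6) = -359 + (-74 + 104)*(2*(-6)) = -359 + 30*(-12) = -359 - 360 = -719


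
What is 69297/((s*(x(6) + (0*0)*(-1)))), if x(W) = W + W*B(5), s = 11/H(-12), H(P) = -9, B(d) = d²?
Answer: -207891/572 ≈ -363.45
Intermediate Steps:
s = -11/9 (s = 11/(-9) = 11*(-⅑) = -11/9 ≈ -1.2222)
x(W) = 26*W (x(W) = W + W*5² = W + W*25 = W + 25*W = 26*W)
69297/((s*(x(6) + (0*0)*(-1)))) = 69297/((-11*(26*6 + (0*0)*(-1))/9)) = 69297/((-11*(156 + 0*(-1))/9)) = 69297/((-11*(156 + 0)/9)) = 69297/((-11/9*156)) = 69297/(-572/3) = 69297*(-3/572) = -207891/572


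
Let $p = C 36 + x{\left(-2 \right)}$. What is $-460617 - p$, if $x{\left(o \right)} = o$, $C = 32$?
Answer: $-461767$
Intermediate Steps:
$p = 1150$ ($p = 32 \cdot 36 - 2 = 1152 - 2 = 1150$)
$-460617 - p = -460617 - 1150 = -461767$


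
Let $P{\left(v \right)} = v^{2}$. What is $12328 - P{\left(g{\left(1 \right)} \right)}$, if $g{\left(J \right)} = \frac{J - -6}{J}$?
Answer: $12279$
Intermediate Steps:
$g{\left(J \right)} = \frac{6 + J}{J}$ ($g{\left(J \right)} = \frac{J + 6}{J} = \frac{6 + J}{J}$)
$12328 - P{\left(g{\left(1 \right)} \right)} = 12328 - \left(\frac{6 + 1}{1}\right)^{2} = 12328 - \left(1 \cdot 7\right)^{2} = 12328 - 7^{2} = 12328 - 49 = 12279$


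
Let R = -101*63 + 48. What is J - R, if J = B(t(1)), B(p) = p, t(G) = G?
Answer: 6316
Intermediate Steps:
R = -6315 (R = -6363 + 48 = -6315)
J = 1
J - R = 1 - 1*(-6315) = 1 + 6315 = 6316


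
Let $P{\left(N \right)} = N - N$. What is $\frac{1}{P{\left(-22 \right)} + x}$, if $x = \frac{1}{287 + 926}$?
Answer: $1213$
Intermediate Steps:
$P{\left(N \right)} = 0$
$x = \frac{1}{1213} \approx 0.0008244$
$\frac{1}{P{\left(-22 \right)} + x} = \frac{1}{0 + \frac{1}{1213}} = \frac{1}{\frac{1}{1213}} = 1213$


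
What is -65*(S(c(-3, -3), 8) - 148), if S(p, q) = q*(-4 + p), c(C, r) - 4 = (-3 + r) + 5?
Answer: 10140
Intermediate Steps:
c(C, r) = 6 + r (c(C, r) = 4 + ((-3 + r) + 5) = 4 + (2 + r) = 6 + r)
-65*(S(c(-3, -3), 8) - 148) = -65*(8*(-4 + (6 - 3)) - 148) = -65*(8*(-4 + 3) - 148) = -65*(8*(-1) - 148) = -65*(-8 - 148) = -65*(-156) = 10140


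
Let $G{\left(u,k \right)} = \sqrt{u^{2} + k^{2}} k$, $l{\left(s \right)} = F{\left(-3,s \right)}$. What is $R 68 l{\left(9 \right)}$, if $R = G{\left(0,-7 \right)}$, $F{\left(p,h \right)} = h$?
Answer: $-29988$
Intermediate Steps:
$l{\left(s \right)} = s$
$G{\left(u,k \right)} = k \sqrt{k^{2} + u^{2}}$ ($G{\left(u,k \right)} = \sqrt{k^{2} + u^{2}} k = k \sqrt{k^{2} + u^{2}}$)
$R = -49$ ($R = - 7 \sqrt{\left(-7\right)^{2} + 0^{2}} = - 7 \sqrt{49 + 0} = - 7 \sqrt{49} = \left(-7\right) 7 = -49$)
$R 68 l{\left(9 \right)} = \left(-49\right) 68 \cdot 9 = \left(-3332\right) 9 = -29988$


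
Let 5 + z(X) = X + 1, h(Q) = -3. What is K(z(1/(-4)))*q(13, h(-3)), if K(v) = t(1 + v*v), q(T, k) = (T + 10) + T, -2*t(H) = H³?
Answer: -255353625/2048 ≈ -1.2468e+5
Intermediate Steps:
t(H) = -H³/2
q(T, k) = 10 + 2*T (q(T, k) = (10 + T) + T = 10 + 2*T)
z(X) = -4 + X (z(X) = -5 + (X + 1) = -5 + (1 + X) = -4 + X)
K(v) = -(1 + v²)³/2 (K(v) = -(1 + v*v)³/2 = -(1 + v²)³/2)
K(z(1/(-4)))*q(13, h(-3)) = (-(1 + (-4 + 1/(-4))²)³/2)*(10 + 2*13) = (-(1 + (-4 - ¼)²)³/2)*(10 + 26) = -(1 + (-17/4)²)³/2*36 = -(1 + 289/16)³/2*36 = -(305/16)³/2*36 = -½*28372625/4096*36 = -28372625/8192*36 = -255353625/2048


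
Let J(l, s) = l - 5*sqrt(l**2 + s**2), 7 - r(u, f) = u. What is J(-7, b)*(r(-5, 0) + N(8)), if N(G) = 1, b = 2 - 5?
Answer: -91 - 65*sqrt(58) ≈ -586.03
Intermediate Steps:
r(u, f) = 7 - u
b = -3
J(-7, b)*(r(-5, 0) + N(8)) = (-7 - 5*sqrt((-7)**2 + (-3)**2))*((7 - 1*(-5)) + 1) = (-7 - 5*sqrt(49 + 9))*((7 + 5) + 1) = (-7 - 5*sqrt(58))*(12 + 1) = (-7 - 5*sqrt(58))*13 = -91 - 65*sqrt(58)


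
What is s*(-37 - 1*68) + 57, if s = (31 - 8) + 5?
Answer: -2883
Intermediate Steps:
s = 28 (s = 23 + 5 = 28)
s*(-37 - 1*68) + 57 = 28*(-37 - 1*68) + 57 = 28*(-37 - 68) + 57 = 28*(-105) + 57 = -2940 + 57 = -2883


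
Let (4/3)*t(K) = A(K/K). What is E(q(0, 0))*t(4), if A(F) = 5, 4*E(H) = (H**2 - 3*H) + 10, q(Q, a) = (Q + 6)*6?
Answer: 8985/8 ≈ 1123.1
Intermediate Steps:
q(Q, a) = 36 + 6*Q (q(Q, a) = (6 + Q)*6 = 36 + 6*Q)
E(H) = 5/2 - 3*H/4 + H**2/4 (E(H) = ((H**2 - 3*H) + 10)/4 = (10 + H**2 - 3*H)/4 = 5/2 - 3*H/4 + H**2/4)
t(K) = 15/4 (t(K) = (3/4)*5 = 15/4)
E(q(0, 0))*t(4) = (5/2 - 3*(36 + 6*0)/4 + (36 + 6*0)**2/4)*(15/4) = (5/2 - 3*(36 + 0)/4 + (36 + 0)**2/4)*(15/4) = (5/2 - 3/4*36 + (1/4)*36**2)*(15/4) = (5/2 - 27 + (1/4)*1296)*(15/4) = (5/2 - 27 + 324)*(15/4) = (599/2)*(15/4) = 8985/8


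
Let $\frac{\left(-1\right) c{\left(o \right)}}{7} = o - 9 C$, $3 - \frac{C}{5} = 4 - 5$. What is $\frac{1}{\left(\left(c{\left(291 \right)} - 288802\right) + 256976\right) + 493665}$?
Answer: $\frac{1}{461062} \approx 2.1689 \cdot 10^{-6}$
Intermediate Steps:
$C = 20$ ($C = 15 - 5 \left(4 - 5\right) = 15 - -5 = 15 + 5 = 20$)
$c{\left(o \right)} = 1260 - 7 o$ ($c{\left(o \right)} = - 7 \left(o - 180\right) = - 7 \left(-180 + o\right) = 1260 - 7 o$)
$\frac{1}{\left(\left(c{\left(291 \right)} - 288802\right) + 256976\right) + 493665} = \frac{1}{\left(\left(\left(1260 - 2037\right) - 288802\right) + 256976\right) + 493665} = \frac{1}{\left(\left(-777 - 288802\right) + 256976\right) + 493665} = \frac{1}{\left(-289579 + 256976\right) + 493665} = \frac{1}{-32603 + 493665} = \frac{1}{461062}$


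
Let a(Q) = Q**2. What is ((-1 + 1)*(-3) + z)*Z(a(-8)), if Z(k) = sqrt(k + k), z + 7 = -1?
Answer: -64*sqrt(2) ≈ -90.510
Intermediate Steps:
z = -8 (z = -7 - 1 = -8)
Z(k) = sqrt(2)*sqrt(k) (Z(k) = sqrt(2*k) = sqrt(2)*sqrt(k))
((-1 + 1)*(-3) + z)*Z(a(-8)) = ((-1 + 1)*(-3) - 8)*(sqrt(2)*sqrt((-8)**2)) = (0*(-3) - 8)*(sqrt(2)*sqrt(64)) = (0 - 8)*(sqrt(2)*8) = -64*sqrt(2)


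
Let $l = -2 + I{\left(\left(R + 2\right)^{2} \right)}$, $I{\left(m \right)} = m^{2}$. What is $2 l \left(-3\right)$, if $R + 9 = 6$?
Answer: $6$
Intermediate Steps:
$R = -3$ ($R = -9 + 6 = -3$)
$l = -1$ ($l = -2 + \left(\left(-3 + 2\right)^{2}\right)^{2} = -2 + \left(\left(-1\right)^{2}\right)^{2} = -2 + 1^{2} = -2 + 1 = -1$)
$2 l \left(-3\right) = 2 \left(-1\right) \left(-3\right) = \left(-2\right) \left(-3\right) = 6$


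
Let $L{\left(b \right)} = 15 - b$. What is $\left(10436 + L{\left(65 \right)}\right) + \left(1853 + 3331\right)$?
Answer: $15570$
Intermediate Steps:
$\left(10436 + L{\left(65 \right)}\right) + \left(1853 + 3331\right) = \left(10436 + \left(15 - 65\right)\right) + \left(1853 + 3331\right) = \left(10436 + \left(15 - 65\right)\right) + 5184 = \left(10436 - 50\right) + 5184 = 10386 + 5184 = 15570$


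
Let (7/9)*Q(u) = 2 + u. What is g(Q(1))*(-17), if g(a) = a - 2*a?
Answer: 459/7 ≈ 65.571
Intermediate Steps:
Q(u) = 18/7 + 9*u/7 (Q(u) = 9*(2 + u)/7 = 18/7 + 9*u/7)
g(a) = -a
g(Q(1))*(-17) = -(18/7 + (9/7)*1)*(-17) = -(18/7 + 9/7)*(-17) = -1*27/7*(-17) = -27/7*(-17) = 459/7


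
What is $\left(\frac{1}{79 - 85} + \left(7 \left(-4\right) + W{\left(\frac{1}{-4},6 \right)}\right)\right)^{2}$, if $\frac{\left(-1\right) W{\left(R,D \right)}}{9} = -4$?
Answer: $\frac{2209}{36} \approx 61.361$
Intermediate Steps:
$W{\left(R,D \right)} = 36$ ($W{\left(R,D \right)} = \left(-9\right) \left(-4\right) = 36$)
$\left(\frac{1}{79 - 85} + \left(7 \left(-4\right) + W{\left(\frac{1}{-4},6 \right)}\right)\right)^{2} = \left(\frac{1}{79 - 85} + \left(7 \left(-4\right) + 36\right)\right)^{2} = \left(\frac{1}{-6} + \left(-28 + 36\right)\right)^{2} = \left(- \frac{1}{6} + 8\right)^{2} = \left(\frac{47}{6}\right)^{2} = \frac{2209}{36}$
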